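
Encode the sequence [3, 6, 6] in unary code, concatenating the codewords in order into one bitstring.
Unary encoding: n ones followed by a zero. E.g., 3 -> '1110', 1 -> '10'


Encode each number as n ones followed by a terminating 0:
  3 -> 1110 (4 bits)
  6 -> 1111110 (7 bits)
  6 -> 1111110 (7 bits)
Total length = 4 + 7 + 7 = 18 bits.

Unary([3, 6, 6]) = 111011111101111110 (18 bits)


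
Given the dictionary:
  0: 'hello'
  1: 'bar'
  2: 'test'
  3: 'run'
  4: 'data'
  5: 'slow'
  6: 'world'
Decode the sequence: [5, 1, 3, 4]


Look up each index in the dictionary:
  5 -> 'slow'
  1 -> 'bar'
  3 -> 'run'
  4 -> 'data'

Decoded: "slow bar run data"


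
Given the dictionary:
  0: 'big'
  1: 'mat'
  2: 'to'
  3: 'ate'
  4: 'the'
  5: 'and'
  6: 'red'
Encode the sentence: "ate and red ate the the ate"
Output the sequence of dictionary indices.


Look up each word in the dictionary:
  'ate' -> 3
  'and' -> 5
  'red' -> 6
  'ate' -> 3
  'the' -> 4
  'the' -> 4
  'ate' -> 3

Encoded: [3, 5, 6, 3, 4, 4, 3]


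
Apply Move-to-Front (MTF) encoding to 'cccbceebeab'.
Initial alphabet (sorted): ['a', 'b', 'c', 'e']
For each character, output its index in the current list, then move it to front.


MTF encoding:
'c': index 2 in ['a', 'b', 'c', 'e'] -> ['c', 'a', 'b', 'e']
'c': index 0 in ['c', 'a', 'b', 'e'] -> ['c', 'a', 'b', 'e']
'c': index 0 in ['c', 'a', 'b', 'e'] -> ['c', 'a', 'b', 'e']
'b': index 2 in ['c', 'a', 'b', 'e'] -> ['b', 'c', 'a', 'e']
'c': index 1 in ['b', 'c', 'a', 'e'] -> ['c', 'b', 'a', 'e']
'e': index 3 in ['c', 'b', 'a', 'e'] -> ['e', 'c', 'b', 'a']
'e': index 0 in ['e', 'c', 'b', 'a'] -> ['e', 'c', 'b', 'a']
'b': index 2 in ['e', 'c', 'b', 'a'] -> ['b', 'e', 'c', 'a']
'e': index 1 in ['b', 'e', 'c', 'a'] -> ['e', 'b', 'c', 'a']
'a': index 3 in ['e', 'b', 'c', 'a'] -> ['a', 'e', 'b', 'c']
'b': index 2 in ['a', 'e', 'b', 'c'] -> ['b', 'a', 'e', 'c']


Output: [2, 0, 0, 2, 1, 3, 0, 2, 1, 3, 2]


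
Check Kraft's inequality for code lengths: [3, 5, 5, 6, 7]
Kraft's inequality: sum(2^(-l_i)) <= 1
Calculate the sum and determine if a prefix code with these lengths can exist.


Sum = 2^(-3) + 2^(-5) + 2^(-5) + 2^(-6) + 2^(-7)
    = 0.125 + 0.03125 + 0.03125 + 0.015625 + 0.0078125
    = 27/128 = 0.2109375
Since 0.2109375 <= 1, Kraft's inequality IS satisfied.
A prefix code with these lengths CAN exist.

Kraft sum = 0.2109375. Satisfied.


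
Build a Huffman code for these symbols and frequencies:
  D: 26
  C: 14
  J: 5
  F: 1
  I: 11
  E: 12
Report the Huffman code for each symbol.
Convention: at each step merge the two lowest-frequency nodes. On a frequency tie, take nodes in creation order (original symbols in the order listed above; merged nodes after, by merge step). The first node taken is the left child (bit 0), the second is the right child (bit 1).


Huffman tree construction:
Step 1: Merge F(1) + J(5) = 6
Step 2: Merge (F+J)(6) + I(11) = 17
Step 3: Merge E(12) + C(14) = 26
Step 4: Merge ((F+J)+I)(17) + D(26) = 43
Step 5: Merge (E+C)(26) + (((F+J)+I)+D)(43) = 69
Read each symbol's code off the tree from the root (left child = 0, right child = 1).

Codes:
  D: 11 (length 2)
  C: 01 (length 2)
  J: 1001 (length 4)
  F: 1000 (length 4)
  I: 101 (length 3)
  E: 00 (length 2)
Average code length: 161/69 = 2.3333 bits/symbol


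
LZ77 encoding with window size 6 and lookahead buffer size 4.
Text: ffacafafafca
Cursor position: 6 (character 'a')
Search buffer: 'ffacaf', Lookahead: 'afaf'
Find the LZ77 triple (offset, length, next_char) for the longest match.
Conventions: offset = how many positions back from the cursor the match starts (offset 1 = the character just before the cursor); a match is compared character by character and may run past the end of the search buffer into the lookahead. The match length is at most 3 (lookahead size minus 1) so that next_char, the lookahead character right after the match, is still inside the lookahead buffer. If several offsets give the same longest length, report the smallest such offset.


Try each offset into the search buffer:
  offset=1 (pos 5, char 'f'): match length 0
  offset=2 (pos 4, char 'a'): match length 3
  offset=3 (pos 3, char 'c'): match length 0
  offset=4 (pos 2, char 'a'): match length 1
  offset=5 (pos 1, char 'f'): match length 0
  offset=6 (pos 0, char 'f'): match length 0
Longest match has length 3 at offset 2.
next_char = character at position 6 + 3 = 9 -> 'f'

Best match: offset=2, length=3 (matching 'afa' starting at position 4)
LZ77 triple: (2, 3, 'f')


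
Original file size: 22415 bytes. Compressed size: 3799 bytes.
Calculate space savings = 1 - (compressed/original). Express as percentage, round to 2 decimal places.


ratio = compressed/original = 3799/22415 = 0.169485
savings = 1 - ratio = 1 - 0.169485 = 0.830515
as a percentage: 0.830515 * 100 = 83.05%

Space savings = 1 - 3799/22415 = 83.05%


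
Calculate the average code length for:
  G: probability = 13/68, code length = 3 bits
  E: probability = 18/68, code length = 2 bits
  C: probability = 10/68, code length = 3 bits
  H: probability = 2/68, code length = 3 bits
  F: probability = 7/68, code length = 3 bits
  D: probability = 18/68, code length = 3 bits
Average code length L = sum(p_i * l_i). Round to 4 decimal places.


Weighted contributions p_i * l_i:
  G: (13/68) * 3 = 39/68
  E: (18/68) * 2 = 36/68
  C: (10/68) * 3 = 30/68
  H: (2/68) * 3 = 6/68
  F: (7/68) * 3 = 21/68
  D: (18/68) * 3 = 54/68
Sum = (39 + 36 + 30 + 6 + 21 + 54)/68 = 186/68

L = 186/68 = 2.7353 bits/symbol


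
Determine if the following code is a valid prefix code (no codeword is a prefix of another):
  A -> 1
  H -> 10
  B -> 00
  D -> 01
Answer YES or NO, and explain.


Checking each pair (does one codeword prefix another?):
  A='1' vs H='10': prefix -- VIOLATION

NO -- this is NOT a valid prefix code. A (1) is a prefix of H (10).


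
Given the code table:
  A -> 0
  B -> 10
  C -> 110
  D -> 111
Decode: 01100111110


Decoding:
0 -> A
110 -> C
0 -> A
111 -> D
110 -> C


Result: ACADC


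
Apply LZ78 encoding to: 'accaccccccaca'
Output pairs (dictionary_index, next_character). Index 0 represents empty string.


LZ78 encoding steps:
Dictionary: {0: ''}
Step 1: w='' (idx 0), next='a' -> output (0, 'a'), add 'a' as idx 1
Step 2: w='' (idx 0), next='c' -> output (0, 'c'), add 'c' as idx 2
Step 3: w='c' (idx 2), next='a' -> output (2, 'a'), add 'ca' as idx 3
Step 4: w='c' (idx 2), next='c' -> output (2, 'c'), add 'cc' as idx 4
Step 5: w='cc' (idx 4), next='c' -> output (4, 'c'), add 'ccc' as idx 5
Step 6: w='ca' (idx 3), next='c' -> output (3, 'c'), add 'cac' as idx 6
Step 7: w='a' (idx 1), end of input -> output (1, '')


Encoded: [(0, 'a'), (0, 'c'), (2, 'a'), (2, 'c'), (4, 'c'), (3, 'c'), (1, '')]


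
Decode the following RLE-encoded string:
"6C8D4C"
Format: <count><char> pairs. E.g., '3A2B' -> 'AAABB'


Expanding each <count><char> pair:
  6C -> 'CCCCCC'
  8D -> 'DDDDDDDD'
  4C -> 'CCCC'

Decoded = CCCCCCDDDDDDDDCCCC


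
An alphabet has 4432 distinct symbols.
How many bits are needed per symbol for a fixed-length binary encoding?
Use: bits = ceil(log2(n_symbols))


log2(4432) = 12.1137
Bracket: 2^12 = 4096 < 4432 <= 2^13 = 8192
So ceil(log2(4432)) = 13

bits = ceil(log2(4432)) = ceil(12.1137) = 13 bits


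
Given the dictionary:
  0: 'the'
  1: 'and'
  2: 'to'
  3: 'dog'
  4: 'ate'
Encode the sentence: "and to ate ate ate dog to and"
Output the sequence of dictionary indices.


Look up each word in the dictionary:
  'and' -> 1
  'to' -> 2
  'ate' -> 4
  'ate' -> 4
  'ate' -> 4
  'dog' -> 3
  'to' -> 2
  'and' -> 1

Encoded: [1, 2, 4, 4, 4, 3, 2, 1]


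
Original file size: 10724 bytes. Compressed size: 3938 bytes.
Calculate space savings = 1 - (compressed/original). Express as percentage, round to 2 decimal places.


ratio = compressed/original = 3938/10724 = 0.367214
savings = 1 - ratio = 1 - 0.367214 = 0.632786
as a percentage: 0.632786 * 100 = 63.28%

Space savings = 1 - 3938/10724 = 63.28%


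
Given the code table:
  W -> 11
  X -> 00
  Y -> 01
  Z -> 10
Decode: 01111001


Decoding:
01 -> Y
11 -> W
10 -> Z
01 -> Y


Result: YWZY


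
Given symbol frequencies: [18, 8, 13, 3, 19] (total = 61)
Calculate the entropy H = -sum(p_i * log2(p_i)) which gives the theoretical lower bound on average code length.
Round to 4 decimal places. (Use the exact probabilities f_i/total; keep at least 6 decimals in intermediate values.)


Per-symbol terms -p_i * log2(p_i) with p_i = f_i/61:
  p = 18/61 = 0.295082: log2(p) = -1.760812, -p*log2(p) = 0.519584
  p = 8/61 = 0.131148: log2(p) = -2.930737, -p*log2(p) = 0.384359
  p = 13/61 = 0.213115: log2(p) = -2.230298, -p*log2(p) = 0.475309
  p = 3/61 = 0.049180: log2(p) = -4.345775, -p*log2(p) = 0.213727
  p = 19/61 = 0.311475: log2(p) = -1.682810, -p*log2(p) = 0.524154
H = 0.519584 + 0.384359 + 0.475309 + 0.213727 + 0.524154 = 2.117133

H = 2.1171 bits/symbol


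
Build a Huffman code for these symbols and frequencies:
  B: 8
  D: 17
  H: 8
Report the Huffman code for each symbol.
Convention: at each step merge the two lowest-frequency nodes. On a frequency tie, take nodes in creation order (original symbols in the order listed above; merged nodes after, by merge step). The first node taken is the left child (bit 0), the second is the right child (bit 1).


Huffman tree construction:
Step 1: Merge B(8) + H(8) = 16
Step 2: Merge (B+H)(16) + D(17) = 33
Read each symbol's code off the tree from the root (left child = 0, right child = 1).

Codes:
  B: 00 (length 2)
  D: 1 (length 1)
  H: 01 (length 2)
Average code length: 49/33 = 1.4848 bits/symbol


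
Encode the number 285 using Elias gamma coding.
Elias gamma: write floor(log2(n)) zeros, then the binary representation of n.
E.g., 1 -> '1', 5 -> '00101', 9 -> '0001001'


num_bits = floor(log2(285)) + 1 = 9
leading_zeros = num_bits - 1 = 8
binary(285) = 100011101

Elias gamma(285) = '00000000' + '100011101' = 00000000100011101 (17 bits)


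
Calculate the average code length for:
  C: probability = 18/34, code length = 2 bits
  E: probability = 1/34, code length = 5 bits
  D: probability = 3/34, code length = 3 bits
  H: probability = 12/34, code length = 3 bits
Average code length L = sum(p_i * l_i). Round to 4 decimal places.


Weighted contributions p_i * l_i:
  C: (18/34) * 2 = 36/34
  E: (1/34) * 5 = 5/34
  D: (3/34) * 3 = 9/34
  H: (12/34) * 3 = 36/34
Sum = (36 + 5 + 9 + 36)/34 = 86/34

L = 86/34 = 2.5294 bits/symbol


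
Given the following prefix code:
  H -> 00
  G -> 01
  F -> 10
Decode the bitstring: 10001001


Decoding step by step:
Bits 10 -> F
Bits 00 -> H
Bits 10 -> F
Bits 01 -> G


Decoded message: FHFG


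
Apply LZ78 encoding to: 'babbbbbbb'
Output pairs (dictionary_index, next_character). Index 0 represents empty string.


LZ78 encoding steps:
Dictionary: {0: ''}
Step 1: w='' (idx 0), next='b' -> output (0, 'b'), add 'b' as idx 1
Step 2: w='' (idx 0), next='a' -> output (0, 'a'), add 'a' as idx 2
Step 3: w='b' (idx 1), next='b' -> output (1, 'b'), add 'bb' as idx 3
Step 4: w='bb' (idx 3), next='b' -> output (3, 'b'), add 'bbb' as idx 4
Step 5: w='bb' (idx 3), end of input -> output (3, '')


Encoded: [(0, 'b'), (0, 'a'), (1, 'b'), (3, 'b'), (3, '')]


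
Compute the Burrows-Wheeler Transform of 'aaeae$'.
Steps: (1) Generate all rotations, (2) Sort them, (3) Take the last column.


Rotations (sorted):
  0: $aaeae -> last char: e
  1: aaeae$ -> last char: $
  2: ae$aae -> last char: e
  3: aeae$a -> last char: a
  4: e$aaea -> last char: a
  5: eae$aa -> last char: a


BWT = e$eaaa


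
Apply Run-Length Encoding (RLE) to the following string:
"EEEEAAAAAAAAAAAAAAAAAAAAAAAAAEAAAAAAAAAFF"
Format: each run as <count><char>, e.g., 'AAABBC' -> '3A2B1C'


Scanning runs left to right:
  i=0: run of 'E' x 4 -> '4E'
  i=4: run of 'A' x 25 -> '25A'
  i=29: run of 'E' x 1 -> '1E'
  i=30: run of 'A' x 9 -> '9A'
  i=39: run of 'F' x 2 -> '2F'

RLE = 4E25A1E9A2F


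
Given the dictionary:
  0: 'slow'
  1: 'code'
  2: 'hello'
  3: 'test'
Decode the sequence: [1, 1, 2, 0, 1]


Look up each index in the dictionary:
  1 -> 'code'
  1 -> 'code'
  2 -> 'hello'
  0 -> 'slow'
  1 -> 'code'

Decoded: "code code hello slow code"


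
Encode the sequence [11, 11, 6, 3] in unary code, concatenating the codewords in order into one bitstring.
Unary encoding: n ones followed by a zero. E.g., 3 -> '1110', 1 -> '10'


Encode each number as n ones followed by a terminating 0:
  11 -> 111111111110 (12 bits)
  11 -> 111111111110 (12 bits)
  6 -> 1111110 (7 bits)
  3 -> 1110 (4 bits)
Total length = 12 + 12 + 7 + 4 = 35 bits.

Unary([11, 11, 6, 3]) = 11111111111011111111111011111101110 (35 bits)


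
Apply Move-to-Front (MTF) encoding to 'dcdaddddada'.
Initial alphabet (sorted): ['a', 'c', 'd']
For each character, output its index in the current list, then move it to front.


MTF encoding:
'd': index 2 in ['a', 'c', 'd'] -> ['d', 'a', 'c']
'c': index 2 in ['d', 'a', 'c'] -> ['c', 'd', 'a']
'd': index 1 in ['c', 'd', 'a'] -> ['d', 'c', 'a']
'a': index 2 in ['d', 'c', 'a'] -> ['a', 'd', 'c']
'd': index 1 in ['a', 'd', 'c'] -> ['d', 'a', 'c']
'd': index 0 in ['d', 'a', 'c'] -> ['d', 'a', 'c']
'd': index 0 in ['d', 'a', 'c'] -> ['d', 'a', 'c']
'd': index 0 in ['d', 'a', 'c'] -> ['d', 'a', 'c']
'a': index 1 in ['d', 'a', 'c'] -> ['a', 'd', 'c']
'd': index 1 in ['a', 'd', 'c'] -> ['d', 'a', 'c']
'a': index 1 in ['d', 'a', 'c'] -> ['a', 'd', 'c']


Output: [2, 2, 1, 2, 1, 0, 0, 0, 1, 1, 1]


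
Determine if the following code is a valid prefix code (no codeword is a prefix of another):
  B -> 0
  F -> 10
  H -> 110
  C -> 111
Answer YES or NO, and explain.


Checking each pair (does one codeword prefix another?):
  B='0' vs F='10': no prefix
  B='0' vs H='110': no prefix
  B='0' vs C='111': no prefix
  F='10' vs B='0': no prefix
  F='10' vs H='110': no prefix
  F='10' vs C='111': no prefix
  H='110' vs B='0': no prefix
  H='110' vs F='10': no prefix
  H='110' vs C='111': no prefix
  C='111' vs B='0': no prefix
  C='111' vs F='10': no prefix
  C='111' vs H='110': no prefix
No violation found over all pairs.

YES -- this is a valid prefix code. No codeword is a prefix of any other codeword.


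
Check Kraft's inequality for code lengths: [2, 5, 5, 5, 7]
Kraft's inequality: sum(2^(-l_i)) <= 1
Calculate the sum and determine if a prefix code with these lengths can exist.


Sum = 2^(-2) + 2^(-5) + 2^(-5) + 2^(-5) + 2^(-7)
    = 0.25 + 0.03125 + 0.03125 + 0.03125 + 0.0078125
    = 45/128 = 0.3515625
Since 0.3515625 <= 1, Kraft's inequality IS satisfied.
A prefix code with these lengths CAN exist.

Kraft sum = 0.3515625. Satisfied.


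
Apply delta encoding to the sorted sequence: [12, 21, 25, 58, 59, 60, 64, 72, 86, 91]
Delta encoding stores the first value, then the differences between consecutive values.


First value: 12
Deltas:
  21 - 12 = 9
  25 - 21 = 4
  58 - 25 = 33
  59 - 58 = 1
  60 - 59 = 1
  64 - 60 = 4
  72 - 64 = 8
  86 - 72 = 14
  91 - 86 = 5


Delta encoded: [12, 9, 4, 33, 1, 1, 4, 8, 14, 5]


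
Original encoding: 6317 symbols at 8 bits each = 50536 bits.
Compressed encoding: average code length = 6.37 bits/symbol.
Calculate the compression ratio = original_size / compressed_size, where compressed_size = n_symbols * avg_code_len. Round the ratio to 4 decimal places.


original_size = n_symbols * orig_bits = 6317 * 8 = 50536 bits
compressed_size = n_symbols * avg_code_len = 6317 * 6.37 = 40239.29 bits
ratio = original_size / compressed_size = 50536 / 40239.29 = 1.2559

Compression ratio = 1.2559


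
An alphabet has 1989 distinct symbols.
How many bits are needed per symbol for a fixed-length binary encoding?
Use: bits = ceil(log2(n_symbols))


log2(1989) = 10.9578
Bracket: 2^10 = 1024 < 1989 <= 2^11 = 2048
So ceil(log2(1989)) = 11

bits = ceil(log2(1989)) = ceil(10.9578) = 11 bits


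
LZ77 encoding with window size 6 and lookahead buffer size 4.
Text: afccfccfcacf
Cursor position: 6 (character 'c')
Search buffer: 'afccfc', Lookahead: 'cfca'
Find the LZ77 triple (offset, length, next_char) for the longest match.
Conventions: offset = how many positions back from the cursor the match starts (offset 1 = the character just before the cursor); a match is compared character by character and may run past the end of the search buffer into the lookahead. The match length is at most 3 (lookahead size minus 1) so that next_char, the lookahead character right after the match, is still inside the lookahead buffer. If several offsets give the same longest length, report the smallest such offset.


Try each offset into the search buffer:
  offset=1 (pos 5, char 'c'): match length 1
  offset=2 (pos 4, char 'f'): match length 0
  offset=3 (pos 3, char 'c'): match length 3
  offset=4 (pos 2, char 'c'): match length 1
  offset=5 (pos 1, char 'f'): match length 0
  offset=6 (pos 0, char 'a'): match length 0
Longest match has length 3 at offset 3.
next_char = character at position 6 + 3 = 9 -> 'a'

Best match: offset=3, length=3 (matching 'cfc' starting at position 3)
LZ77 triple: (3, 3, 'a')


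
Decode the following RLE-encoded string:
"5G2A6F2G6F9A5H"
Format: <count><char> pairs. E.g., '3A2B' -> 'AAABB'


Expanding each <count><char> pair:
  5G -> 'GGGGG'
  2A -> 'AA'
  6F -> 'FFFFFF'
  2G -> 'GG'
  6F -> 'FFFFFF'
  9A -> 'AAAAAAAAA'
  5H -> 'HHHHH'

Decoded = GGGGGAAFFFFFFGGFFFFFFAAAAAAAAAHHHHH


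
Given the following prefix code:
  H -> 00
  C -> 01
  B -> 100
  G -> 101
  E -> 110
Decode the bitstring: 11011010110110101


Decoding step by step:
Bits 110 -> E
Bits 110 -> E
Bits 101 -> G
Bits 101 -> G
Bits 101 -> G
Bits 01 -> C


Decoded message: EEGGGC


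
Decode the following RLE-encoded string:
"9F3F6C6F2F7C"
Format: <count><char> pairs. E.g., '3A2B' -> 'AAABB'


Expanding each <count><char> pair:
  9F -> 'FFFFFFFFF'
  3F -> 'FFF'
  6C -> 'CCCCCC'
  6F -> 'FFFFFF'
  2F -> 'FF'
  7C -> 'CCCCCCC'

Decoded = FFFFFFFFFFFFCCCCCCFFFFFFFFCCCCCCC


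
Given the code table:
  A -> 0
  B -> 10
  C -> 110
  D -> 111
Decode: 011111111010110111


Decoding:
0 -> A
111 -> D
111 -> D
110 -> C
10 -> B
110 -> C
111 -> D


Result: ADDCBCD


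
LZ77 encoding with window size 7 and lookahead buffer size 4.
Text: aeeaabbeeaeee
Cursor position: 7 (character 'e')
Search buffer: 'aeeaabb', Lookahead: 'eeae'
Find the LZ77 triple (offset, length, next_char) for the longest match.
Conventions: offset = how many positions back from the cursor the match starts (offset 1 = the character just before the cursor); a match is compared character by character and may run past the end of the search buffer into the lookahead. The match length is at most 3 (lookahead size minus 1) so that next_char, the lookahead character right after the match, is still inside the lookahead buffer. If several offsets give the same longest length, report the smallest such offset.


Try each offset into the search buffer:
  offset=1 (pos 6, char 'b'): match length 0
  offset=2 (pos 5, char 'b'): match length 0
  offset=3 (pos 4, char 'a'): match length 0
  offset=4 (pos 3, char 'a'): match length 0
  offset=5 (pos 2, char 'e'): match length 1
  offset=6 (pos 1, char 'e'): match length 3
  offset=7 (pos 0, char 'a'): match length 0
Longest match has length 3 at offset 6.
next_char = character at position 7 + 3 = 10 -> 'e'

Best match: offset=6, length=3 (matching 'eea' starting at position 1)
LZ77 triple: (6, 3, 'e')


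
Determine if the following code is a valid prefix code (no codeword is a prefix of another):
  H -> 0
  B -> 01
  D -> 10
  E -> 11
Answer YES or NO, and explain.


Checking each pair (does one codeword prefix another?):
  H='0' vs B='01': prefix -- VIOLATION

NO -- this is NOT a valid prefix code. H (0) is a prefix of B (01).


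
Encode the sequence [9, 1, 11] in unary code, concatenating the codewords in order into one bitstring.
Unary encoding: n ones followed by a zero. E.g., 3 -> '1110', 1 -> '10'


Encode each number as n ones followed by a terminating 0:
  9 -> 1111111110 (10 bits)
  1 -> 10 (2 bits)
  11 -> 111111111110 (12 bits)
Total length = 10 + 2 + 12 = 24 bits.

Unary([9, 1, 11]) = 111111111010111111111110 (24 bits)


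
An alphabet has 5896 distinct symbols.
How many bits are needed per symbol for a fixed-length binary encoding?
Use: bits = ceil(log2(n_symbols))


log2(5896) = 12.5255
Bracket: 2^12 = 4096 < 5896 <= 2^13 = 8192
So ceil(log2(5896)) = 13

bits = ceil(log2(5896)) = ceil(12.5255) = 13 bits


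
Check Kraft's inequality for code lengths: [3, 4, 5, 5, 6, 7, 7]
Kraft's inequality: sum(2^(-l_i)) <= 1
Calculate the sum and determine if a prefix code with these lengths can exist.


Sum = 2^(-3) + 2^(-4) + 2^(-5) + 2^(-5) + 2^(-6) + 2^(-7) + 2^(-7)
    = 0.125 + 0.0625 + 0.03125 + 0.03125 + 0.015625 + 0.0078125 + 0.0078125
    = 36/128 = 0.28125
Since 0.28125 <= 1, Kraft's inequality IS satisfied.
A prefix code with these lengths CAN exist.

Kraft sum = 0.28125. Satisfied.


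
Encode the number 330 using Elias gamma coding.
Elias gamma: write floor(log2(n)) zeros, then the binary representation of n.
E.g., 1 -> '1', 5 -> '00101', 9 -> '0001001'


num_bits = floor(log2(330)) + 1 = 9
leading_zeros = num_bits - 1 = 8
binary(330) = 101001010

Elias gamma(330) = '00000000' + '101001010' = 00000000101001010 (17 bits)


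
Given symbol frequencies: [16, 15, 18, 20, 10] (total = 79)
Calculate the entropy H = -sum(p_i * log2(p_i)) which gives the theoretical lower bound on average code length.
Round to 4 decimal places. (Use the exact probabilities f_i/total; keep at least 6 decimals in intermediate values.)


Per-symbol terms -p_i * log2(p_i) with p_i = f_i/79:
  p = 16/79 = 0.202532: log2(p) = -2.303781, -p*log2(p) = 0.466589
  p = 15/79 = 0.189873: log2(p) = -2.396890, -p*log2(p) = 0.455106
  p = 18/79 = 0.227848: log2(p) = -2.133856, -p*log2(p) = 0.486195
  p = 20/79 = 0.253165: log2(p) = -1.981853, -p*log2(p) = 0.501735
  p = 10/79 = 0.126582: log2(p) = -2.981853, -p*log2(p) = 0.377450
H = 0.466589 + 0.455106 + 0.486195 + 0.501735 + 0.377450 = 2.287075

H = 2.2871 bits/symbol


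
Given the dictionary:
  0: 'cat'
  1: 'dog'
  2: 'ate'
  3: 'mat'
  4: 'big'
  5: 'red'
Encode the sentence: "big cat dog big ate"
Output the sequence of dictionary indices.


Look up each word in the dictionary:
  'big' -> 4
  'cat' -> 0
  'dog' -> 1
  'big' -> 4
  'ate' -> 2

Encoded: [4, 0, 1, 4, 2]


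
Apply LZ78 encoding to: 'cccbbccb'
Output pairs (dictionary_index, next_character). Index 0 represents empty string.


LZ78 encoding steps:
Dictionary: {0: ''}
Step 1: w='' (idx 0), next='c' -> output (0, 'c'), add 'c' as idx 1
Step 2: w='c' (idx 1), next='c' -> output (1, 'c'), add 'cc' as idx 2
Step 3: w='' (idx 0), next='b' -> output (0, 'b'), add 'b' as idx 3
Step 4: w='b' (idx 3), next='c' -> output (3, 'c'), add 'bc' as idx 4
Step 5: w='c' (idx 1), next='b' -> output (1, 'b'), add 'cb' as idx 5


Encoded: [(0, 'c'), (1, 'c'), (0, 'b'), (3, 'c'), (1, 'b')]


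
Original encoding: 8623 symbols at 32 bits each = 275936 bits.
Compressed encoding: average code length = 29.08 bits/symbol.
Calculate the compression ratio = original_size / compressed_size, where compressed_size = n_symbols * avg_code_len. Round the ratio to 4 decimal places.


original_size = n_symbols * orig_bits = 8623 * 32 = 275936 bits
compressed_size = n_symbols * avg_code_len = 8623 * 29.08 = 250756.84 bits
ratio = original_size / compressed_size = 275936 / 250756.84 = 1.1004

Compression ratio = 1.1004


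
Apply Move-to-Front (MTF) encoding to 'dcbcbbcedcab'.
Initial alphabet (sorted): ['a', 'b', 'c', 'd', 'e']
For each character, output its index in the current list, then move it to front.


MTF encoding:
'd': index 3 in ['a', 'b', 'c', 'd', 'e'] -> ['d', 'a', 'b', 'c', 'e']
'c': index 3 in ['d', 'a', 'b', 'c', 'e'] -> ['c', 'd', 'a', 'b', 'e']
'b': index 3 in ['c', 'd', 'a', 'b', 'e'] -> ['b', 'c', 'd', 'a', 'e']
'c': index 1 in ['b', 'c', 'd', 'a', 'e'] -> ['c', 'b', 'd', 'a', 'e']
'b': index 1 in ['c', 'b', 'd', 'a', 'e'] -> ['b', 'c', 'd', 'a', 'e']
'b': index 0 in ['b', 'c', 'd', 'a', 'e'] -> ['b', 'c', 'd', 'a', 'e']
'c': index 1 in ['b', 'c', 'd', 'a', 'e'] -> ['c', 'b', 'd', 'a', 'e']
'e': index 4 in ['c', 'b', 'd', 'a', 'e'] -> ['e', 'c', 'b', 'd', 'a']
'd': index 3 in ['e', 'c', 'b', 'd', 'a'] -> ['d', 'e', 'c', 'b', 'a']
'c': index 2 in ['d', 'e', 'c', 'b', 'a'] -> ['c', 'd', 'e', 'b', 'a']
'a': index 4 in ['c', 'd', 'e', 'b', 'a'] -> ['a', 'c', 'd', 'e', 'b']
'b': index 4 in ['a', 'c', 'd', 'e', 'b'] -> ['b', 'a', 'c', 'd', 'e']


Output: [3, 3, 3, 1, 1, 0, 1, 4, 3, 2, 4, 4]


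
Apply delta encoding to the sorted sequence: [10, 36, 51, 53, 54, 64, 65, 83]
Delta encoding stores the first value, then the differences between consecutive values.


First value: 10
Deltas:
  36 - 10 = 26
  51 - 36 = 15
  53 - 51 = 2
  54 - 53 = 1
  64 - 54 = 10
  65 - 64 = 1
  83 - 65 = 18


Delta encoded: [10, 26, 15, 2, 1, 10, 1, 18]


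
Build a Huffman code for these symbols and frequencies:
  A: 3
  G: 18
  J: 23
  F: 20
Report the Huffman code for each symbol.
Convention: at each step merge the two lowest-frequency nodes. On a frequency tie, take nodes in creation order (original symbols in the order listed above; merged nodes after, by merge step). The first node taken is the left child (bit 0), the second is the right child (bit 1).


Huffman tree construction:
Step 1: Merge A(3) + G(18) = 21
Step 2: Merge F(20) + (A+G)(21) = 41
Step 3: Merge J(23) + (F+(A+G))(41) = 64
Read each symbol's code off the tree from the root (left child = 0, right child = 1).

Codes:
  A: 110 (length 3)
  G: 111 (length 3)
  J: 0 (length 1)
  F: 10 (length 2)
Average code length: 126/64 = 1.9688 bits/symbol


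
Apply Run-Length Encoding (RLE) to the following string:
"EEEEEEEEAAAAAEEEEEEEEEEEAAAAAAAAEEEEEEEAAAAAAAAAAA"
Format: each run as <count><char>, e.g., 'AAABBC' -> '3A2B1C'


Scanning runs left to right:
  i=0: run of 'E' x 8 -> '8E'
  i=8: run of 'A' x 5 -> '5A'
  i=13: run of 'E' x 11 -> '11E'
  i=24: run of 'A' x 8 -> '8A'
  i=32: run of 'E' x 7 -> '7E'
  i=39: run of 'A' x 11 -> '11A'

RLE = 8E5A11E8A7E11A


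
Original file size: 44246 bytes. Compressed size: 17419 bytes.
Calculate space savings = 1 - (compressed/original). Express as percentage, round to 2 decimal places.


ratio = compressed/original = 17419/44246 = 0.393685
savings = 1 - ratio = 1 - 0.393685 = 0.606315
as a percentage: 0.606315 * 100 = 60.63%

Space savings = 1 - 17419/44246 = 60.63%


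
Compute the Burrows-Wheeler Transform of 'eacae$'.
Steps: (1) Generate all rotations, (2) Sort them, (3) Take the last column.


Rotations (sorted):
  0: $eacae -> last char: e
  1: acae$e -> last char: e
  2: ae$eac -> last char: c
  3: cae$ea -> last char: a
  4: e$eaca -> last char: a
  5: eacae$ -> last char: $


BWT = eecaa$


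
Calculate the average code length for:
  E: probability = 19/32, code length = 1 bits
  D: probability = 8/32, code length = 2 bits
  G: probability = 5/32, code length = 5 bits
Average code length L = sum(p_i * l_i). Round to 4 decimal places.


Weighted contributions p_i * l_i:
  E: (19/32) * 1 = 19/32
  D: (8/32) * 2 = 16/32
  G: (5/32) * 5 = 25/32
Sum = (19 + 16 + 25)/32 = 60/32

L = 60/32 = 1.8750 bits/symbol


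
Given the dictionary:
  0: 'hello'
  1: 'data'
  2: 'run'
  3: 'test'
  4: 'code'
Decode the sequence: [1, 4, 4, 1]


Look up each index in the dictionary:
  1 -> 'data'
  4 -> 'code'
  4 -> 'code'
  1 -> 'data'

Decoded: "data code code data"


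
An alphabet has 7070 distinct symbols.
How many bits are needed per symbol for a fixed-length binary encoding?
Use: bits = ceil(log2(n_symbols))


log2(7070) = 12.7875
Bracket: 2^12 = 4096 < 7070 <= 2^13 = 8192
So ceil(log2(7070)) = 13

bits = ceil(log2(7070)) = ceil(12.7875) = 13 bits


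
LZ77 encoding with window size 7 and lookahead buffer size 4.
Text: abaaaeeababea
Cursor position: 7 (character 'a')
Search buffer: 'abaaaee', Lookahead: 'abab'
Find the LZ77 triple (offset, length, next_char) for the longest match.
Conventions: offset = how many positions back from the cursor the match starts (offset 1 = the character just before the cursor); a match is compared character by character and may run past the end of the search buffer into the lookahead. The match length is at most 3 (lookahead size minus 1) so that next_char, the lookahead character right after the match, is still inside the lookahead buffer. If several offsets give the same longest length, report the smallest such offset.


Try each offset into the search buffer:
  offset=1 (pos 6, char 'e'): match length 0
  offset=2 (pos 5, char 'e'): match length 0
  offset=3 (pos 4, char 'a'): match length 1
  offset=4 (pos 3, char 'a'): match length 1
  offset=5 (pos 2, char 'a'): match length 1
  offset=6 (pos 1, char 'b'): match length 0
  offset=7 (pos 0, char 'a'): match length 3
Longest match has length 3 at offset 7.
next_char = character at position 7 + 3 = 10 -> 'b'

Best match: offset=7, length=3 (matching 'aba' starting at position 0)
LZ77 triple: (7, 3, 'b')


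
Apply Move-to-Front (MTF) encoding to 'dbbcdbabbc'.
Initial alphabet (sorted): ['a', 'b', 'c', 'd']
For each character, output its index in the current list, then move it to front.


MTF encoding:
'd': index 3 in ['a', 'b', 'c', 'd'] -> ['d', 'a', 'b', 'c']
'b': index 2 in ['d', 'a', 'b', 'c'] -> ['b', 'd', 'a', 'c']
'b': index 0 in ['b', 'd', 'a', 'c'] -> ['b', 'd', 'a', 'c']
'c': index 3 in ['b', 'd', 'a', 'c'] -> ['c', 'b', 'd', 'a']
'd': index 2 in ['c', 'b', 'd', 'a'] -> ['d', 'c', 'b', 'a']
'b': index 2 in ['d', 'c', 'b', 'a'] -> ['b', 'd', 'c', 'a']
'a': index 3 in ['b', 'd', 'c', 'a'] -> ['a', 'b', 'd', 'c']
'b': index 1 in ['a', 'b', 'd', 'c'] -> ['b', 'a', 'd', 'c']
'b': index 0 in ['b', 'a', 'd', 'c'] -> ['b', 'a', 'd', 'c']
'c': index 3 in ['b', 'a', 'd', 'c'] -> ['c', 'b', 'a', 'd']


Output: [3, 2, 0, 3, 2, 2, 3, 1, 0, 3]


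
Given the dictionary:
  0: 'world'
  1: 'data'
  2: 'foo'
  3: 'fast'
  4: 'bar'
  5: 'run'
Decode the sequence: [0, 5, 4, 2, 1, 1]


Look up each index in the dictionary:
  0 -> 'world'
  5 -> 'run'
  4 -> 'bar'
  2 -> 'foo'
  1 -> 'data'
  1 -> 'data'

Decoded: "world run bar foo data data"


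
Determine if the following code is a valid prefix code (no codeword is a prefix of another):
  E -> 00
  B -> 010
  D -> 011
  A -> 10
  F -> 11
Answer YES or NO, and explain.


Checking each pair (does one codeword prefix another?):
  E='00' vs B='010': no prefix
  E='00' vs D='011': no prefix
  E='00' vs A='10': no prefix
  E='00' vs F='11': no prefix
  B='010' vs E='00': no prefix
  B='010' vs D='011': no prefix
  B='010' vs A='10': no prefix
  B='010' vs F='11': no prefix
  D='011' vs E='00': no prefix
  D='011' vs B='010': no prefix
  D='011' vs A='10': no prefix
  D='011' vs F='11': no prefix
  A='10' vs E='00': no prefix
  A='10' vs B='010': no prefix
  A='10' vs D='011': no prefix
  A='10' vs F='11': no prefix
  F='11' vs E='00': no prefix
  F='11' vs B='010': no prefix
  F='11' vs D='011': no prefix
  F='11' vs A='10': no prefix
No violation found over all pairs.

YES -- this is a valid prefix code. No codeword is a prefix of any other codeword.


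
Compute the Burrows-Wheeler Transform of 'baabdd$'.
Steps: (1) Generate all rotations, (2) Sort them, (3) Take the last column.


Rotations (sorted):
  0: $baabdd -> last char: d
  1: aabdd$b -> last char: b
  2: abdd$ba -> last char: a
  3: baabdd$ -> last char: $
  4: bdd$baa -> last char: a
  5: d$baabd -> last char: d
  6: dd$baab -> last char: b


BWT = dba$adb


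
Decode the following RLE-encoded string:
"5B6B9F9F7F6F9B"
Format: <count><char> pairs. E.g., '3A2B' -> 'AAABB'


Expanding each <count><char> pair:
  5B -> 'BBBBB'
  6B -> 'BBBBBB'
  9F -> 'FFFFFFFFF'
  9F -> 'FFFFFFFFF'
  7F -> 'FFFFFFF'
  6F -> 'FFFFFF'
  9B -> 'BBBBBBBBB'

Decoded = BBBBBBBBBBBFFFFFFFFFFFFFFFFFFFFFFFFFFFFFFFBBBBBBBBB


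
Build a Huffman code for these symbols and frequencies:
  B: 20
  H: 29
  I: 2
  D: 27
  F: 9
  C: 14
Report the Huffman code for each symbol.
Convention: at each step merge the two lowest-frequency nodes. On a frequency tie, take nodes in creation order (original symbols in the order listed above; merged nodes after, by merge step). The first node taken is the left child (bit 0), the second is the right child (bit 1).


Huffman tree construction:
Step 1: Merge I(2) + F(9) = 11
Step 2: Merge (I+F)(11) + C(14) = 25
Step 3: Merge B(20) + ((I+F)+C)(25) = 45
Step 4: Merge D(27) + H(29) = 56
Step 5: Merge (B+((I+F)+C))(45) + (D+H)(56) = 101
Read each symbol's code off the tree from the root (left child = 0, right child = 1).

Codes:
  B: 00 (length 2)
  H: 11 (length 2)
  I: 0100 (length 4)
  D: 10 (length 2)
  F: 0101 (length 4)
  C: 011 (length 3)
Average code length: 238/101 = 2.3564 bits/symbol


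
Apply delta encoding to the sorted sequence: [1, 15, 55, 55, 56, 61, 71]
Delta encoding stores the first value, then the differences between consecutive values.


First value: 1
Deltas:
  15 - 1 = 14
  55 - 15 = 40
  55 - 55 = 0
  56 - 55 = 1
  61 - 56 = 5
  71 - 61 = 10


Delta encoded: [1, 14, 40, 0, 1, 5, 10]


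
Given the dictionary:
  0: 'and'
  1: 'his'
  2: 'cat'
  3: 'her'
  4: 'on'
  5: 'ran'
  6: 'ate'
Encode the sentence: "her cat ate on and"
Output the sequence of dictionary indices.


Look up each word in the dictionary:
  'her' -> 3
  'cat' -> 2
  'ate' -> 6
  'on' -> 4
  'and' -> 0

Encoded: [3, 2, 6, 4, 0]


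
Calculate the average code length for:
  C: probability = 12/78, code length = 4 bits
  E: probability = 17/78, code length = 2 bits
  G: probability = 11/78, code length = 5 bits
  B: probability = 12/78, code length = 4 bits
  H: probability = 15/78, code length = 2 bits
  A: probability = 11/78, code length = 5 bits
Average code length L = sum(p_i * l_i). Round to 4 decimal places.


Weighted contributions p_i * l_i:
  C: (12/78) * 4 = 48/78
  E: (17/78) * 2 = 34/78
  G: (11/78) * 5 = 55/78
  B: (12/78) * 4 = 48/78
  H: (15/78) * 2 = 30/78
  A: (11/78) * 5 = 55/78
Sum = (48 + 34 + 55 + 48 + 30 + 55)/78 = 270/78

L = 270/78 = 3.4615 bits/symbol


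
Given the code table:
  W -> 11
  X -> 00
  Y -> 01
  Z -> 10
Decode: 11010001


Decoding:
11 -> W
01 -> Y
00 -> X
01 -> Y


Result: WYXY


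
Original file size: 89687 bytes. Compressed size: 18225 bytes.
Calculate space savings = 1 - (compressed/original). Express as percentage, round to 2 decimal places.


ratio = compressed/original = 18225/89687 = 0.203207
savings = 1 - ratio = 1 - 0.203207 = 0.796793
as a percentage: 0.796793 * 100 = 79.68%

Space savings = 1 - 18225/89687 = 79.68%


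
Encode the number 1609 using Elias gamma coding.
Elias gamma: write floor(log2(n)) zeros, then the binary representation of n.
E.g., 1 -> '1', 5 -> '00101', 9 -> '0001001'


num_bits = floor(log2(1609)) + 1 = 11
leading_zeros = num_bits - 1 = 10
binary(1609) = 11001001001

Elias gamma(1609) = '0000000000' + '11001001001' = 000000000011001001001 (21 bits)


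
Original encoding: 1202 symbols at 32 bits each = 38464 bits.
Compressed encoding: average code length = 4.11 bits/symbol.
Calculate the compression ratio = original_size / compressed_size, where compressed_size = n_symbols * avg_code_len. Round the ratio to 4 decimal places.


original_size = n_symbols * orig_bits = 1202 * 32 = 38464 bits
compressed_size = n_symbols * avg_code_len = 1202 * 4.11 = 4940.22 bits
ratio = original_size / compressed_size = 38464 / 4940.22 = 7.7859

Compression ratio = 7.7859


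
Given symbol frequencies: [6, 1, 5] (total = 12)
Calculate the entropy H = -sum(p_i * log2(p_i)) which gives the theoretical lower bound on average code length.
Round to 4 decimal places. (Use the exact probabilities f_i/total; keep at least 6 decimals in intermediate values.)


Per-symbol terms -p_i * log2(p_i) with p_i = f_i/12:
  p = 6/12 = 0.500000: log2(p) = -1.000000, -p*log2(p) = 0.500000
  p = 1/12 = 0.083333: log2(p) = -3.584963, -p*log2(p) = 0.298747
  p = 5/12 = 0.416667: log2(p) = -1.263034, -p*log2(p) = 0.526264
H = 0.500000 + 0.298747 + 0.526264 = 1.325011

H = 1.325 bits/symbol


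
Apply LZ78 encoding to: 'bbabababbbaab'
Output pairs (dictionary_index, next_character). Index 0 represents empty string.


LZ78 encoding steps:
Dictionary: {0: ''}
Step 1: w='' (idx 0), next='b' -> output (0, 'b'), add 'b' as idx 1
Step 2: w='b' (idx 1), next='a' -> output (1, 'a'), add 'ba' as idx 2
Step 3: w='ba' (idx 2), next='b' -> output (2, 'b'), add 'bab' as idx 3
Step 4: w='' (idx 0), next='a' -> output (0, 'a'), add 'a' as idx 4
Step 5: w='b' (idx 1), next='b' -> output (1, 'b'), add 'bb' as idx 5
Step 6: w='ba' (idx 2), next='a' -> output (2, 'a'), add 'baa' as idx 6
Step 7: w='b' (idx 1), end of input -> output (1, '')


Encoded: [(0, 'b'), (1, 'a'), (2, 'b'), (0, 'a'), (1, 'b'), (2, 'a'), (1, '')]


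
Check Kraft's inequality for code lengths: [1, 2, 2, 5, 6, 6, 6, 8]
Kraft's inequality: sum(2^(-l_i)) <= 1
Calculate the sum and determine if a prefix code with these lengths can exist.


Sum = 2^(-1) + 2^(-2) + 2^(-2) + 2^(-5) + 2^(-6) + 2^(-6) + 2^(-6) + 2^(-8)
    = 0.5 + 0.25 + 0.25 + 0.03125 + 0.015625 + 0.015625 + 0.015625 + 0.00390625
    = 277/256 = 1.08203125
Since 1.08203125 > 1, Kraft's inequality is NOT satisfied.
A prefix code with these lengths CANNOT exist.

Kraft sum = 1.08203125. Not satisfied.


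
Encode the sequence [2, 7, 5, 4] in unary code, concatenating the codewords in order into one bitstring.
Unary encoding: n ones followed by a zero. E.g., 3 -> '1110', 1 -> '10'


Encode each number as n ones followed by a terminating 0:
  2 -> 110 (3 bits)
  7 -> 11111110 (8 bits)
  5 -> 111110 (6 bits)
  4 -> 11110 (5 bits)
Total length = 3 + 8 + 6 + 5 = 22 bits.

Unary([2, 7, 5, 4]) = 1101111111011111011110 (22 bits)


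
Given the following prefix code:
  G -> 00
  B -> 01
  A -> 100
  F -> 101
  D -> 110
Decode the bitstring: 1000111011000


Decoding step by step:
Bits 100 -> A
Bits 01 -> B
Bits 110 -> D
Bits 110 -> D
Bits 00 -> G


Decoded message: ABDDG


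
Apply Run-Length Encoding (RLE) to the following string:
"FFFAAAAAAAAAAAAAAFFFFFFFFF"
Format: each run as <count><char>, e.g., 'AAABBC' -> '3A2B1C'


Scanning runs left to right:
  i=0: run of 'F' x 3 -> '3F'
  i=3: run of 'A' x 14 -> '14A'
  i=17: run of 'F' x 9 -> '9F'

RLE = 3F14A9F


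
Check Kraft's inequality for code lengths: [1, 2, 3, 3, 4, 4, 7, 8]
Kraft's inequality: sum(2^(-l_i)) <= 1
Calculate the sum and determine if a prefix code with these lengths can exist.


Sum = 2^(-1) + 2^(-2) + 2^(-3) + 2^(-3) + 2^(-4) + 2^(-4) + 2^(-7) + 2^(-8)
    = 0.5 + 0.25 + 0.125 + 0.125 + 0.0625 + 0.0625 + 0.0078125 + 0.00390625
    = 291/256 = 1.13671875
Since 1.13671875 > 1, Kraft's inequality is NOT satisfied.
A prefix code with these lengths CANNOT exist.

Kraft sum = 1.13671875. Not satisfied.


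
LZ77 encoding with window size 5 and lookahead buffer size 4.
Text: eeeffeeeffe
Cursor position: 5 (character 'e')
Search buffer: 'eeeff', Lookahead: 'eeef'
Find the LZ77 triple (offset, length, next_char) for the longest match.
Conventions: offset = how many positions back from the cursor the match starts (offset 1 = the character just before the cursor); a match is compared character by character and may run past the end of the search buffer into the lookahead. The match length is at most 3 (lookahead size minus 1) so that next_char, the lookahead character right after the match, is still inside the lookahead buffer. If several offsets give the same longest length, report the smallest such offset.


Try each offset into the search buffer:
  offset=1 (pos 4, char 'f'): match length 0
  offset=2 (pos 3, char 'f'): match length 0
  offset=3 (pos 2, char 'e'): match length 1
  offset=4 (pos 1, char 'e'): match length 2
  offset=5 (pos 0, char 'e'): match length 3
Longest match has length 3 at offset 5.
next_char = character at position 5 + 3 = 8 -> 'f'

Best match: offset=5, length=3 (matching 'eee' starting at position 0)
LZ77 triple: (5, 3, 'f')


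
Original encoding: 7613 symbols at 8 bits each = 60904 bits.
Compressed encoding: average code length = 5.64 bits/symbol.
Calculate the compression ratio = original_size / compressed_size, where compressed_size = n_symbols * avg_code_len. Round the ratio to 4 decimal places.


original_size = n_symbols * orig_bits = 7613 * 8 = 60904 bits
compressed_size = n_symbols * avg_code_len = 7613 * 5.64 = 42937.32 bits
ratio = original_size / compressed_size = 60904 / 42937.32 = 1.4184

Compression ratio = 1.4184
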